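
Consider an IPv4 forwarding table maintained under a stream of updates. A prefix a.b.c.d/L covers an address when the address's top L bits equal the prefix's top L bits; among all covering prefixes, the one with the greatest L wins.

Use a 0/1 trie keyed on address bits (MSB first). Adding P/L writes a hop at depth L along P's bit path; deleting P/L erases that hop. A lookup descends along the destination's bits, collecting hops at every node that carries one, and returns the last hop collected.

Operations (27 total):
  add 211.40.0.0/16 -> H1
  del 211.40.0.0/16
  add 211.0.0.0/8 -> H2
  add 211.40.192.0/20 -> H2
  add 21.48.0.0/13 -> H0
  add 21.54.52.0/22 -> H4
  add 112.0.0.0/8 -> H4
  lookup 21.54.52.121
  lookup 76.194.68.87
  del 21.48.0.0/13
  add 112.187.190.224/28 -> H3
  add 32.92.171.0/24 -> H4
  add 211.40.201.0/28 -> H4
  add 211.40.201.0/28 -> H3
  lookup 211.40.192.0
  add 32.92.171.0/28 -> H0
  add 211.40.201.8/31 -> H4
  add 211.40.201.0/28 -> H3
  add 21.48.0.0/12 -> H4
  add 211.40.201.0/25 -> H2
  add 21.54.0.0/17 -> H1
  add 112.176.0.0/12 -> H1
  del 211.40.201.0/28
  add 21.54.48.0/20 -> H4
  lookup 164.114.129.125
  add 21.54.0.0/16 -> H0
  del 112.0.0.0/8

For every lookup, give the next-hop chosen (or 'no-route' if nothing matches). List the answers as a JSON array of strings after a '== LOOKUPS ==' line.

Process each operation:
  add 211.40.0.0/16 -> H1 at depth 16
  del 211.40.0.0/16 (clear depth 16)
  add 211.0.0.0/8 -> H2 at depth 8
  add 211.40.192.0/20 -> H2 at depth 20
  add 21.48.0.0/13 -> H0 at depth 13
  add 21.54.52.0/22 -> H4 at depth 22
  add 112.0.0.0/8 -> H4 at depth 8
  Q 21.54.52.121: descend 0001010100110110001101 ; hops seen [H0,H4] ; pick H4
  Q 76.194.68.87: descend 01 ; hops seen [∅] ; pick no-route
  del 21.48.0.0/13 (clear depth 13)
  add 112.187.190.224/28 -> H3 at depth 28
  add 32.92.171.0/24 -> H4 at depth 24
  add 211.40.201.0/28 -> H4 at depth 28
  add 211.40.201.0/28 -> H3 at depth 28
  Q 211.40.192.0: descend 11010011001010001100 ; hops seen [H2,H2] ; pick H2
  add 32.92.171.0/28 -> H0 at depth 28
  add 211.40.201.8/31 -> H4 at depth 31
  add 211.40.201.0/28 -> H3 at depth 28
  add 21.48.0.0/12 -> H4 at depth 12
  add 211.40.201.0/25 -> H2 at depth 25
  add 21.54.0.0/17 -> H1 at depth 17
  add 112.176.0.0/12 -> H1 at depth 12
  del 211.40.201.0/28 (clear depth 28)
  add 21.54.48.0/20 -> H4 at depth 20
  Q 164.114.129.125: descend 1 ; hops seen [∅] ; pick no-route
  add 21.54.0.0/16 -> H0 at depth 16
  del 112.0.0.0/8 (clear depth 8)

== LOOKUPS ==
["H4","no-route","H2","no-route"]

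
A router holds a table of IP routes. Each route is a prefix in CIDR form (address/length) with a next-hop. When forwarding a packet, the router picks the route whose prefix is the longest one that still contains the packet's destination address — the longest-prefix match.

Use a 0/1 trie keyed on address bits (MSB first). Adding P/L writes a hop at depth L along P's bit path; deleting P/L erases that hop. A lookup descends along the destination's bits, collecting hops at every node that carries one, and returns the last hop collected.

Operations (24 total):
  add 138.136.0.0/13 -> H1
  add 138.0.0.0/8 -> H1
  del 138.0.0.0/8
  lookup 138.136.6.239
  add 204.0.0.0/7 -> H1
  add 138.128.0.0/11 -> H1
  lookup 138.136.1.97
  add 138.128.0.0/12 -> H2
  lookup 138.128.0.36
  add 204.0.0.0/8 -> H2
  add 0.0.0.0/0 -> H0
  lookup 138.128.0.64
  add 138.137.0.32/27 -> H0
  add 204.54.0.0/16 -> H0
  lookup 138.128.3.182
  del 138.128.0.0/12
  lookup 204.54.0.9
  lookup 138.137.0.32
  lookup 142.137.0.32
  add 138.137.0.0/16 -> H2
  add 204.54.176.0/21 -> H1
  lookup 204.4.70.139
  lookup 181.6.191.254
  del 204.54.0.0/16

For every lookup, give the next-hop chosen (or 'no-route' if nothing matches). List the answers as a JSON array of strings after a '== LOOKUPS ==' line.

Trace:
  + 138.136.0.0/13 (H1) depth=13
  + 138.0.0.0/8 (H1) depth=8
  del 138.0.0.0/8 (clear depth 8)
  ? 138.136.6.239  path d0:-→d1:-→d2:-→d3:-→d4:-→d5:-→d6:-→d7:-→d8:-→d9:-→d10:-→d11:-→d12:-→d13:H1  best=H1
  + 204.0.0.0/7 (H1) depth=7
  + 138.128.0.0/11 (H1) depth=11
  ? 138.136.1.97  path d0:-→d1:-→d2:-→d3:-→d4:-→d5:-→d6:-→d7:-→d8:-→d9:-→d10:-→d11:H1→d12:-→d13:H1  best=H1
  + 138.128.0.0/12 (H2) depth=12
  ? 138.128.0.36  path d0:-→d1:-→d2:-→d3:-→d4:-→d5:-→d6:-→d7:-→d8:-→d9:-→d10:-→d11:H1→d12:H2  best=H2
  + 204.0.0.0/8 (H2) depth=8
  + 0.0.0.0/0 (H0) depth=0
  ? 138.128.0.64  path d0:H0→d1:-→d2:-→d3:-→d4:-→d5:-→d6:-→d7:-→d8:-→d9:-→d10:-→d11:H1→d12:H2  best=H2
  + 138.137.0.32/27 (H0) depth=27
  + 204.54.0.0/16 (H0) depth=16
  ? 138.128.3.182  path d0:H0→d1:-→d2:-→d3:-→d4:-→d5:-→d6:-→d7:-→d8:-→d9:-→d10:-→d11:H1→d12:H2  best=H2
  del 138.128.0.0/12 (clear depth 12)
  ? 204.54.0.9  path d0:H0→d1:-→d2:-→d3:-→d4:-→d5:-→d6:-→d7:H1→d8:H2→d9:-→d10:-→d11:-→d12:-→d13:-→d14:-→d15:-→d16:H0  best=H0
  ? 138.137.0.32  path d0:H0→d1:-→d2:-→d3:-→d4:-→d5:-→d6:-→d7:-→d8:-→d9:-→d10:-→d11:H1→d12:-→d13:H1→d14:-→d15:-→d16:-→d17:-→d18:-→d19:-→d20:-→d21:-→d22:-→d23:-→d24:-→d25:-→d26:-→d27:H0  best=H0
  ? 142.137.0.32  path d0:H0→d1:-→d2:-→d3:-→d4:-→d5:-  best=H0
  + 138.137.0.0/16 (H2) depth=16
  + 204.54.176.0/21 (H1) depth=21
  ? 204.4.70.139  path d0:H0→d1:-→d2:-→d3:-→d4:-→d5:-→d6:-→d7:H1→d8:H2→d9:-→d10:-  best=H2
  ? 181.6.191.254  path d0:H0→d1:-→d2:-  best=H0
  del 204.54.0.0/16 (clear depth 16)

== LOOKUPS ==
["H1","H1","H2","H2","H2","H0","H0","H0","H2","H0"]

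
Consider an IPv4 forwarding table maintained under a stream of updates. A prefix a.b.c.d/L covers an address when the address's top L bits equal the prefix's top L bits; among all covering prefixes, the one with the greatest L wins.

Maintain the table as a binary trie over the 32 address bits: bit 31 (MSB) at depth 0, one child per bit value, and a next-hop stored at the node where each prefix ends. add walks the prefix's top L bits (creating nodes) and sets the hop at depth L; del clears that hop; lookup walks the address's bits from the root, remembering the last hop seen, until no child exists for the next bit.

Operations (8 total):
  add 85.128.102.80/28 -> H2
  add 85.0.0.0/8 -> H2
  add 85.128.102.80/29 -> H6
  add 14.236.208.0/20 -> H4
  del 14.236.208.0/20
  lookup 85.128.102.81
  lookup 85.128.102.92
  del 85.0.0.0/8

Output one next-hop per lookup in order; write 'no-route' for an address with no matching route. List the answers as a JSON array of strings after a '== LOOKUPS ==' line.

Trace:
  + 85.128.102.80/28 (H2) depth=28
  + 85.0.0.0/8 (H2) depth=8
  + 85.128.102.80/29 (H6) depth=29
  + 14.236.208.0/20 (H4) depth=20
  del 14.236.208.0/20 (clear depth 20)
  lookup 85.128.102.81: bits 01010101100000000110011001010 walk d0:-→d1:-→d2:-→d3:-→d4:-→d5:-→d6:-→d7:-→d8:H2→d9:-→d10:-→d11:-→d12:-→d13:-→d14:-→d15:-→d16:-→d17:-→d18:-→d19:-→d20:-→d21:-→d22:-→d23:-→d24:-→d25:-→d26:-→d27:-→d28:H2→d29:H6 -> H6
  lookup 85.128.102.92: bits 0101010110000000011001100101 walk d0:-→d1:-→d2:-→d3:-→d4:-→d5:-→d6:-→d7:-→d8:H2→d9:-→d10:-→d11:-→d12:-→d13:-→d14:-→d15:-→d16:-→d17:-→d18:-→d19:-→d20:-→d21:-→d22:-→d23:-→d24:-→d25:-→d26:-→d27:-→d28:H2 -> H2
  del 85.0.0.0/8 (clear depth 8)

== LOOKUPS ==
["H6","H2"]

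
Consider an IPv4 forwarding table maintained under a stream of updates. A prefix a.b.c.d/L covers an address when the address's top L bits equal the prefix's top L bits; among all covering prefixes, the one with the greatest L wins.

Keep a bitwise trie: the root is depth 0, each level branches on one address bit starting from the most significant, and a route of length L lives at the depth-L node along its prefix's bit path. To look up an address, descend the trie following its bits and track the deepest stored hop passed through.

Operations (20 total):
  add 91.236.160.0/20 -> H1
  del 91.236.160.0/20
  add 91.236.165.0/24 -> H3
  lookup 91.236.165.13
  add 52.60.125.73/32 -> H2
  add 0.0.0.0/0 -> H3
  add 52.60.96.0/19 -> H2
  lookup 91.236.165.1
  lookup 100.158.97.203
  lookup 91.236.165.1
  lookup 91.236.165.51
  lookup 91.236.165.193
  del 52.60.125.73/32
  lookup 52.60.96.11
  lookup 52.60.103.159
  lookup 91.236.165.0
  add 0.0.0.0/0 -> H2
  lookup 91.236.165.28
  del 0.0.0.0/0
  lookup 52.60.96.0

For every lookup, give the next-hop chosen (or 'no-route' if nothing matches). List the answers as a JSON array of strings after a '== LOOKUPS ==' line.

Trace:
  + 91.236.160.0/20 (H1) depth=20
  del 91.236.160.0/20 (clear depth 20)
  + 91.236.165.0/24 (H3) depth=24
  Q 91.236.165.13: descend 010110111110110010100101 ; hops seen [H3] ; pick H3
  + 52.60.125.73/32 (H2) depth=32
  + 0.0.0.0/0 (H3) depth=0
  + 52.60.96.0/19 (H2) depth=19
  Q 91.236.165.1: descend 010110111110110010100101 ; hops seen [H3,H3] ; pick H3
  Q 100.158.97.203: descend 01 ; hops seen [H3] ; pick H3
  Q 91.236.165.1: descend 010110111110110010100101 ; hops seen [H3,H3] ; pick H3
  Q 91.236.165.51: descend 010110111110110010100101 ; hops seen [H3,H3] ; pick H3
  Q 91.236.165.193: descend 010110111110110010100101 ; hops seen [H3,H3] ; pick H3
  del 52.60.125.73/32 (clear depth 32)
  Q 52.60.96.11: descend 0011010000111100011 ; hops seen [H3,H2] ; pick H2
  Q 52.60.103.159: descend 0011010000111100011 ; hops seen [H3,H2] ; pick H2
  Q 91.236.165.0: descend 010110111110110010100101 ; hops seen [H3,H3] ; pick H3
  + 0.0.0.0/0 (H2) depth=0
  Q 91.236.165.28: descend 010110111110110010100101 ; hops seen [H2,H3] ; pick H3
  del 0.0.0.0/0 (clear depth 0)
  Q 52.60.96.0: descend 0011010000111100011 ; hops seen [H2] ; pick H2

== LOOKUPS ==
["H3","H3","H3","H3","H3","H3","H2","H2","H3","H3","H2"]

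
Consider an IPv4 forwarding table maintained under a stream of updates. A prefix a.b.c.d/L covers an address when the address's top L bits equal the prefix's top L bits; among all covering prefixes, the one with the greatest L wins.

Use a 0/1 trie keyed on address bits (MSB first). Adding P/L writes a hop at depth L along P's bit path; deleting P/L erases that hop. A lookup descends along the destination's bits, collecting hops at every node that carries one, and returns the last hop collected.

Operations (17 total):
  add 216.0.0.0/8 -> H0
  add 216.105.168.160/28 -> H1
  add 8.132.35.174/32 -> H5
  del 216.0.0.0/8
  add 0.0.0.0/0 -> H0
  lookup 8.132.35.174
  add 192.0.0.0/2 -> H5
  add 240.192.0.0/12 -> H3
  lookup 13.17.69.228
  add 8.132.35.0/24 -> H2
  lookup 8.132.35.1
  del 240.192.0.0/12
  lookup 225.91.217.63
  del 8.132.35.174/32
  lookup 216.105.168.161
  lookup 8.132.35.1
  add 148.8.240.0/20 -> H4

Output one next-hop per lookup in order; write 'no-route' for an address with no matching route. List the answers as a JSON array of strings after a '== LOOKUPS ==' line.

Process each operation:
  + 216.0.0.0/8 (H0) depth=8
  + 216.105.168.160/28 (H1) depth=28
  + 8.132.35.174/32 (H5) depth=32
  del 216.0.0.0/8 (clear depth 8)
  + 0.0.0.0/0 (H0) depth=0
  ? 8.132.35.174  path d0:H0→d1:-→d2:-→d3:-→d4:-→d5:-→d6:-→d7:-→d8:-→d9:-→d10:-→d11:-→d12:-→d13:-→d14:-→d15:-→d16:-→d17:-→d18:-→d19:-→d20:-→d21:-→d22:-→d23:-→d24:-→d25:-→d26:-→d27:-→d28:-→d29:-→d30:-→d31:-→d32:H5  best=H5
  + 192.0.0.0/2 (H5) depth=2
  + 240.192.0.0/12 (H3) depth=12
  ? 13.17.69.228  path d0:H0→d1:-→d2:-→d3:-→d4:-→d5:-  best=H0
  + 8.132.35.0/24 (H2) depth=24
  ? 8.132.35.1  path d0:H0→d1:-→d2:-→d3:-→d4:-→d5:-→d6:-→d7:-→d8:-→d9:-→d10:-→d11:-→d12:-→d13:-→d14:-→d15:-→d16:-→d17:-→d18:-→d19:-→d20:-→d21:-→d22:-→d23:-→d24:H2  best=H2
  del 240.192.0.0/12 (clear depth 12)
  ? 225.91.217.63  path d0:H0→d1:-→d2:H5→d3:-  best=H5
  del 8.132.35.174/32 (clear depth 32)
  ? 216.105.168.161  path d0:H0→d1:-→d2:H5→d3:-→d4:-→d5:-→d6:-→d7:-→d8:-→d9:-→d10:-→d11:-→d12:-→d13:-→d14:-→d15:-→d16:-→d17:-→d18:-→d19:-→d20:-→d21:-→d22:-→d23:-→d24:-→d25:-→d26:-→d27:-→d28:H1  best=H1
  ? 8.132.35.1  path d0:H0→d1:-→d2:-→d3:-→d4:-→d5:-→d6:-→d7:-→d8:-→d9:-→d10:-→d11:-→d12:-→d13:-→d14:-→d15:-→d16:-→d17:-→d18:-→d19:-→d20:-→d21:-→d22:-→d23:-→d24:H2  best=H2
  + 148.8.240.0/20 (H4) depth=20

== LOOKUPS ==
["H5","H0","H2","H5","H1","H2"]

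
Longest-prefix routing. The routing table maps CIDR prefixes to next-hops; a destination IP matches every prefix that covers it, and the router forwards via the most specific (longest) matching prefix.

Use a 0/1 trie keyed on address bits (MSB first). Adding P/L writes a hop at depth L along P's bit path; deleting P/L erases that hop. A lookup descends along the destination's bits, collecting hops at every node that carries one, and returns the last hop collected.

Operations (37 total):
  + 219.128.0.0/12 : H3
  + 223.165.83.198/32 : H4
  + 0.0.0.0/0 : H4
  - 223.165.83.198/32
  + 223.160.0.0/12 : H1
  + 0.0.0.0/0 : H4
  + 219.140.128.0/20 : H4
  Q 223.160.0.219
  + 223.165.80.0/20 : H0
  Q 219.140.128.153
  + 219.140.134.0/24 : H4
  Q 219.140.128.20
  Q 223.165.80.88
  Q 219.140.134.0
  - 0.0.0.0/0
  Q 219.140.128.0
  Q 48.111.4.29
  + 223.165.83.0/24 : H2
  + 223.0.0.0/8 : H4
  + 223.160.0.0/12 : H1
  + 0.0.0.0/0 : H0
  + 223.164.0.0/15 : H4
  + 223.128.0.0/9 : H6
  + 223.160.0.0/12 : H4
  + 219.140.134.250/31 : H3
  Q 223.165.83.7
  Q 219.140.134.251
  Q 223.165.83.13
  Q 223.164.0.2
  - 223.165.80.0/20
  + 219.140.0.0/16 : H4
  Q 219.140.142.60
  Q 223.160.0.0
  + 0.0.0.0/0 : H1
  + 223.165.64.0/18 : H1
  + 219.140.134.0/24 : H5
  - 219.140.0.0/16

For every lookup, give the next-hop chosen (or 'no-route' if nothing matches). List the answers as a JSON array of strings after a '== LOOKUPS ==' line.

Apply in order:
  + 219.128.0.0/12 (H3) depth=12
  + 223.165.83.198/32 (H4) depth=32
  + 0.0.0.0/0 (H4) depth=0
  - 223.165.83.198/32 clear@32
  + 223.160.0.0/12 (H1) depth=12
  + 0.0.0.0/0 (H4) depth=0
  + 219.140.128.0/20 (H4) depth=20
  ? 223.160.0.219  path d0:H4→d1:-→d2:-→d3:-→d4:-→d5:-→d6:-→d7:-→d8:-→d9:-→d10:-→d11:-→d12:H1→d13:-  best=H1
  + 223.165.80.0/20 (H0) depth=20
  ? 219.140.128.153  path d0:H4→d1:-→d2:-→d3:-→d4:-→d5:-→d6:-→d7:-→d8:-→d9:-→d10:-→d11:-→d12:H3→d13:-→d14:-→d15:-→d16:-→d17:-→d18:-→d19:-→d20:H4  best=H4
  + 219.140.134.0/24 (H4) depth=24
  ? 219.140.128.20  path d0:H4→d1:-→d2:-→d3:-→d4:-→d5:-→d6:-→d7:-→d8:-→d9:-→d10:-→d11:-→d12:H3→d13:-→d14:-→d15:-→d16:-→d17:-→d18:-→d19:-→d20:H4→d21:-  best=H4
  ? 223.165.80.88  path d0:H4→d1:-→d2:-→d3:-→d4:-→d5:-→d6:-→d7:-→d8:-→d9:-→d10:-→d11:-→d12:H1→d13:-→d14:-→d15:-→d16:-→d17:-→d18:-→d19:-→d20:H0→d21:-→d22:-  best=H0
  ? 219.140.134.0  path d0:H4→d1:-→d2:-→d3:-→d4:-→d5:-→d6:-→d7:-→d8:-→d9:-→d10:-→d11:-→d12:H3→d13:-→d14:-→d15:-→d16:-→d17:-→d18:-→d19:-→d20:H4→d21:-→d22:-→d23:-→d24:H4  best=H4
  - 0.0.0.0/0 clear@0
  ? 219.140.128.0  path d0:-→d1:-→d2:-→d3:-→d4:-→d5:-→d6:-→d7:-→d8:-→d9:-→d10:-→d11:-→d12:H3→d13:-→d14:-→d15:-→d16:-→d17:-→d18:-→d19:-→d20:H4→d21:-  best=H4
  ? 48.111.4.29  path d0:-  best=no-route
  + 223.165.83.0/24 (H2) depth=24
  + 223.0.0.0/8 (H4) depth=8
  + 223.160.0.0/12 (H1) depth=12
  + 0.0.0.0/0 (H0) depth=0
  + 223.164.0.0/15 (H4) depth=15
  + 223.128.0.0/9 (H6) depth=9
  + 223.160.0.0/12 (H4) depth=12
  + 219.140.134.250/31 (H3) depth=31
  ? 223.165.83.7  path d0:H0→d1:-→d2:-→d3:-→d4:-→d5:-→d6:-→d7:-→d8:H4→d9:H6→d10:-→d11:-→d12:H4→d13:-→d14:-→d15:H4→d16:-→d17:-→d18:-→d19:-→d20:H0→d21:-→d22:-→d23:-→d24:H2  best=H2
  ? 219.140.134.251  path d0:H0→d1:-→d2:-→d3:-→d4:-→d5:-→d6:-→d7:-→d8:-→d9:-→d10:-→d11:-→d12:H3→d13:-→d14:-→d15:-→d16:-→d17:-→d18:-→d19:-→d20:H4→d21:-→d22:-→d23:-→d24:H4→d25:-→d26:-→d27:-→d28:-→d29:-→d30:-→d31:H3  best=H3
  ? 223.165.83.13  path d0:H0→d1:-→d2:-→d3:-→d4:-→d5:-→d6:-→d7:-→d8:H4→d9:H6→d10:-→d11:-→d12:H4→d13:-→d14:-→d15:H4→d16:-→d17:-→d18:-→d19:-→d20:H0→d21:-→d22:-→d23:-→d24:H2  best=H2
  ? 223.164.0.2  path d0:H0→d1:-→d2:-→d3:-→d4:-→d5:-→d6:-→d7:-→d8:H4→d9:H6→d10:-→d11:-→d12:H4→d13:-→d14:-→d15:H4  best=H4
  - 223.165.80.0/20 clear@20
  + 219.140.0.0/16 (H4) depth=16
  ? 219.140.142.60  path d0:H0→d1:-→d2:-→d3:-→d4:-→d5:-→d6:-→d7:-→d8:-→d9:-→d10:-→d11:-→d12:H3→d13:-→d14:-→d15:-→d16:H4→d17:-→d18:-→d19:-→d20:H4  best=H4
  ? 223.160.0.0  path d0:H0→d1:-→d2:-→d3:-→d4:-→d5:-→d6:-→d7:-→d8:H4→d9:H6→d10:-→d11:-→d12:H4→d13:-  best=H4
  + 0.0.0.0/0 (H1) depth=0
  + 223.165.64.0/18 (H1) depth=18
  + 219.140.134.0/24 (H5) depth=24
  - 219.140.0.0/16 clear@16

== LOOKUPS ==
["H1","H4","H4","H0","H4","H4","no-route","H2","H3","H2","H4","H4","H4"]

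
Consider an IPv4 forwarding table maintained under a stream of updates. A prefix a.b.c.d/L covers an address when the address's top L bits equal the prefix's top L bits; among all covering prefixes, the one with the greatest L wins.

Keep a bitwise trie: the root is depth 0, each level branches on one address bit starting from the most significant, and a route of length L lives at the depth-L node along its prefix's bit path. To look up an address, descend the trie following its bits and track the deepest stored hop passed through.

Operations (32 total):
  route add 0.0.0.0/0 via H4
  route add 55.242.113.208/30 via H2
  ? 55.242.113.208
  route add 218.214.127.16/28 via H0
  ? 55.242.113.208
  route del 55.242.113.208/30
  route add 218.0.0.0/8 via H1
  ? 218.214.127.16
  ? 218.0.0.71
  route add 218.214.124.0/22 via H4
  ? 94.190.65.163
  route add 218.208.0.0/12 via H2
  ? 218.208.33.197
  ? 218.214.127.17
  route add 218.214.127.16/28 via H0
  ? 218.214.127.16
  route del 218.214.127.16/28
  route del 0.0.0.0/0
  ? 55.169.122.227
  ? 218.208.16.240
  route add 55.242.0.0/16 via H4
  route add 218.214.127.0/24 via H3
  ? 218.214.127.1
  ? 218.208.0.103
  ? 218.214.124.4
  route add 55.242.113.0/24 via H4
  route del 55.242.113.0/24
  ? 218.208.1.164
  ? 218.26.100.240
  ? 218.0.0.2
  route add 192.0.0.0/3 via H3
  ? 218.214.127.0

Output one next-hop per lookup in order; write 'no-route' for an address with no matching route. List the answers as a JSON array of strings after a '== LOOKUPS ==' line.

Trace:
  add 0.0.0.0/0 -> H4 at depth 0
  add 55.242.113.208/30 -> H2 at depth 30
  ? 55.242.113.208  path d0:H4→d1:-→d2:-→d3:-→d4:-→d5:-→d6:-→d7:-→d8:-→d9:-→d10:-→d11:-→d12:-→d13:-→d14:-→d15:-→d16:-→d17:-→d18:-→d19:-→d20:-→d21:-→d22:-→d23:-→d24:-→d25:-→d26:-→d27:-→d28:-→d29:-→d30:H2  best=H2
  add 218.214.127.16/28 -> H0 at depth 28
  ? 55.242.113.208  path d0:H4→d1:-→d2:-→d3:-→d4:-→d5:-→d6:-→d7:-→d8:-→d9:-→d10:-→d11:-→d12:-→d13:-→d14:-→d15:-→d16:-→d17:-→d18:-→d19:-→d20:-→d21:-→d22:-→d23:-→d24:-→d25:-→d26:-→d27:-→d28:-→d29:-→d30:H2  best=H2
  del 55.242.113.208/30 (clear depth 30)
  add 218.0.0.0/8 -> H1 at depth 8
  ? 218.214.127.16  path d0:H4→d1:-→d2:-→d3:-→d4:-→d5:-→d6:-→d7:-→d8:H1→d9:-→d10:-→d11:-→d12:-→d13:-→d14:-→d15:-→d16:-→d17:-→d18:-→d19:-→d20:-→d21:-→d22:-→d23:-→d24:-→d25:-→d26:-→d27:-→d28:H0  best=H0
  ? 218.0.0.71  path d0:H4→d1:-→d2:-→d3:-→d4:-→d5:-→d6:-→d7:-→d8:H1  best=H1
  add 218.214.124.0/22 -> H4 at depth 22
  ? 94.190.65.163  path d0:H4→d1:-  best=H4
  add 218.208.0.0/12 -> H2 at depth 12
  ? 218.208.33.197  path d0:H4→d1:-→d2:-→d3:-→d4:-→d5:-→d6:-→d7:-→d8:H1→d9:-→d10:-→d11:-→d12:H2→d13:-  best=H2
  ? 218.214.127.17  path d0:H4→d1:-→d2:-→d3:-→d4:-→d5:-→d6:-→d7:-→d8:H1→d9:-→d10:-→d11:-→d12:H2→d13:-→d14:-→d15:-→d16:-→d17:-→d18:-→d19:-→d20:-→d21:-→d22:H4→d23:-→d24:-→d25:-→d26:-→d27:-→d28:H0  best=H0
  add 218.214.127.16/28 -> H0 at depth 28
  ? 218.214.127.16  path d0:H4→d1:-→d2:-→d3:-→d4:-→d5:-→d6:-→d7:-→d8:H1→d9:-→d10:-→d11:-→d12:H2→d13:-→d14:-→d15:-→d16:-→d17:-→d18:-→d19:-→d20:-→d21:-→d22:H4→d23:-→d24:-→d25:-→d26:-→d27:-→d28:H0  best=H0
  del 218.214.127.16/28 (clear depth 28)
  del 0.0.0.0/0 (clear depth 0)
  ? 55.169.122.227  path d0:-→d1:-→d2:-→d3:-→d4:-→d5:-→d6:-→d7:-→d8:-→d9:-  best=no-route
  ? 218.208.16.240  path d0:-→d1:-→d2:-→d3:-→d4:-→d5:-→d6:-→d7:-→d8:H1→d9:-→d10:-→d11:-→d12:H2→d13:-  best=H2
  add 55.242.0.0/16 -> H4 at depth 16
  add 218.214.127.0/24 -> H3 at depth 24
  ? 218.214.127.1  path d0:-→d1:-→d2:-→d3:-→d4:-→d5:-→d6:-→d7:-→d8:H1→d9:-→d10:-→d11:-→d12:H2→d13:-→d14:-→d15:-→d16:-→d17:-→d18:-→d19:-→d20:-→d21:-→d22:H4→d23:-→d24:H3→d25:-→d26:-→d27:-  best=H3
  ? 218.208.0.103  path d0:-→d1:-→d2:-→d3:-→d4:-→d5:-→d6:-→d7:-→d8:H1→d9:-→d10:-→d11:-→d12:H2→d13:-  best=H2
  ? 218.214.124.4  path d0:-→d1:-→d2:-→d3:-→d4:-→d5:-→d6:-→d7:-→d8:H1→d9:-→d10:-→d11:-→d12:H2→d13:-→d14:-→d15:-→d16:-→d17:-→d18:-→d19:-→d20:-→d21:-→d22:H4  best=H4
  add 55.242.113.0/24 -> H4 at depth 24
  del 55.242.113.0/24 (clear depth 24)
  ? 218.208.1.164  path d0:-→d1:-→d2:-→d3:-→d4:-→d5:-→d6:-→d7:-→d8:H1→d9:-→d10:-→d11:-→d12:H2→d13:-  best=H2
  ? 218.26.100.240  path d0:-→d1:-→d2:-→d3:-→d4:-→d5:-→d6:-→d7:-→d8:H1  best=H1
  ? 218.0.0.2  path d0:-→d1:-→d2:-→d3:-→d4:-→d5:-→d6:-→d7:-→d8:H1  best=H1
  add 192.0.0.0/3 -> H3 at depth 3
  ? 218.214.127.0  path d0:-→d1:-→d2:-→d3:H3→d4:-→d5:-→d6:-→d7:-→d8:H1→d9:-→d10:-→d11:-→d12:H2→d13:-→d14:-→d15:-→d16:-→d17:-→d18:-→d19:-→d20:-→d21:-→d22:H4→d23:-→d24:H3→d25:-→d26:-→d27:-  best=H3

== LOOKUPS ==
["H2","H2","H0","H1","H4","H2","H0","H0","no-route","H2","H3","H2","H4","H2","H1","H1","H3"]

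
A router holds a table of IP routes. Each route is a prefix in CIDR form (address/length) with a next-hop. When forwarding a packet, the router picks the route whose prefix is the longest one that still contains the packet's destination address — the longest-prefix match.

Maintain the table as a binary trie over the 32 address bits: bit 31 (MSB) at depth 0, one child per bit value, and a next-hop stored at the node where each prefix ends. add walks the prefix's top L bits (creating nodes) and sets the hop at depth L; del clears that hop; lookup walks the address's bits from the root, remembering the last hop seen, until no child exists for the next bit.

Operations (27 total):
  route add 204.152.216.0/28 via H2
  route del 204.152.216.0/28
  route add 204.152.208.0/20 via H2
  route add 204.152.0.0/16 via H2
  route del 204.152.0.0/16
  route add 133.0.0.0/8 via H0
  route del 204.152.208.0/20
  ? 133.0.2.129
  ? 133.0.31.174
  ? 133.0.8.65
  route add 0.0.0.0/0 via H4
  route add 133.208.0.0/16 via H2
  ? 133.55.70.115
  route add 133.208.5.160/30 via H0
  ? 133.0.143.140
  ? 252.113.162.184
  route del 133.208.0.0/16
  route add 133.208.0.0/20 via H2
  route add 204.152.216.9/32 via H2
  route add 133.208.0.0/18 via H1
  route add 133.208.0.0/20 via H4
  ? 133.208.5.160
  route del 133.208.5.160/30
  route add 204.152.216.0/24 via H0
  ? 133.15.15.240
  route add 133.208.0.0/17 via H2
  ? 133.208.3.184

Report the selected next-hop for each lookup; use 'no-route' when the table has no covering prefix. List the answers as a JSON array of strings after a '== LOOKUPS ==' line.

Process each operation:
  + 204.152.216.0/28 (H2) depth=28
  - 204.152.216.0/28 clear@28
  + 204.152.208.0/20 (H2) depth=20
  + 204.152.0.0/16 (H2) depth=16
  - 204.152.0.0/16 clear@16
  + 133.0.0.0/8 (H0) depth=8
  - 204.152.208.0/20 clear@20
  lookup 133.0.2.129: bits 10000101 walk d0:-→d1:-→d2:-→d3:-→d4:-→d5:-→d6:-→d7:-→d8:H0 -> H0
  lookup 133.0.31.174: bits 10000101 walk d0:-→d1:-→d2:-→d3:-→d4:-→d5:-→d6:-→d7:-→d8:H0 -> H0
  lookup 133.0.8.65: bits 10000101 walk d0:-→d1:-→d2:-→d3:-→d4:-→d5:-→d6:-→d7:-→d8:H0 -> H0
  + 0.0.0.0/0 (H4) depth=0
  + 133.208.0.0/16 (H2) depth=16
  lookup 133.55.70.115: bits 10000101 walk d0:H4→d1:-→d2:-→d3:-→d4:-→d5:-→d6:-→d7:-→d8:H0 -> H0
  + 133.208.5.160/30 (H0) depth=30
  lookup 133.0.143.140: bits 10000101 walk d0:H4→d1:-→d2:-→d3:-→d4:-→d5:-→d6:-→d7:-→d8:H0 -> H0
  lookup 252.113.162.184: bits 11 walk d0:H4→d1:-→d2:- -> H4
  - 133.208.0.0/16 clear@16
  + 133.208.0.0/20 (H2) depth=20
  + 204.152.216.9/32 (H2) depth=32
  + 133.208.0.0/18 (H1) depth=18
  + 133.208.0.0/20 (H4) depth=20
  lookup 133.208.5.160: bits 100001011101000000000101101000 walk d0:H4→d1:-→d2:-→d3:-→d4:-→d5:-→d6:-→d7:-→d8:H0→d9:-→d10:-→d11:-→d12:-→d13:-→d14:-→d15:-→d16:-→d17:-→d18:H1→d19:-→d20:H4→d21:-→d22:-→d23:-→d24:-→d25:-→d26:-→d27:-→d28:-→d29:-→d30:H0 -> H0
  - 133.208.5.160/30 clear@30
  + 204.152.216.0/24 (H0) depth=24
  lookup 133.15.15.240: bits 10000101 walk d0:H4→d1:-→d2:-→d3:-→d4:-→d5:-→d6:-→d7:-→d8:H0 -> H0
  + 133.208.0.0/17 (H2) depth=17
  lookup 133.208.3.184: bits 100001011101000000000 walk d0:H4→d1:-→d2:-→d3:-→d4:-→d5:-→d6:-→d7:-→d8:H0→d9:-→d10:-→d11:-→d12:-→d13:-→d14:-→d15:-→d16:-→d17:H2→d18:H1→d19:-→d20:H4→d21:- -> H4

== LOOKUPS ==
["H0","H0","H0","H0","H0","H4","H0","H0","H4"]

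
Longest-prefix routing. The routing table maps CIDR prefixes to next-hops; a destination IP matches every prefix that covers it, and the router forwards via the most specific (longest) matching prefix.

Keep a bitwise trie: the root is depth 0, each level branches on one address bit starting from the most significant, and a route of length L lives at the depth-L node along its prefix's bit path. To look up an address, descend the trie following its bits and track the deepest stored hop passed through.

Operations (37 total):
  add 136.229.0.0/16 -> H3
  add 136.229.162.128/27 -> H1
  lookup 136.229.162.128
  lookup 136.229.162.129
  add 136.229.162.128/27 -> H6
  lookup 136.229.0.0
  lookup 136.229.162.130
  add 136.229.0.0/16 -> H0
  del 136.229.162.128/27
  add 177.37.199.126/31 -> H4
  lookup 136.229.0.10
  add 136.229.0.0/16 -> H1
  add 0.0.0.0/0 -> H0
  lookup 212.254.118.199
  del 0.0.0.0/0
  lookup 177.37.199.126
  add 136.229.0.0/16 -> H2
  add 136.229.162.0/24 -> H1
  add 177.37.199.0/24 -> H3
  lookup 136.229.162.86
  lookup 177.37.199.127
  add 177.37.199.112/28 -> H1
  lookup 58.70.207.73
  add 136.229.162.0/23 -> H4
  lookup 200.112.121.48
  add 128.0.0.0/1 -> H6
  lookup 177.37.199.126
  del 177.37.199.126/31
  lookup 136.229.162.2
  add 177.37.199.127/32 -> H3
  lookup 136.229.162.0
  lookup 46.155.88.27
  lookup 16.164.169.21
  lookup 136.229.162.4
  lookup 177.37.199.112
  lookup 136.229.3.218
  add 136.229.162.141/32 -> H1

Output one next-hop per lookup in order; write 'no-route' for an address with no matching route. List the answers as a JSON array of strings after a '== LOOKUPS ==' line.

Process each operation:
  add 136.229.0.0/16 -> H3 at depth 16
  add 136.229.162.128/27 -> H1 at depth 27
  lookup 136.229.162.128: bits 100010001110010110100010100 walk d0:-→d1:-→d2:-→d3:-→d4:-→d5:-→d6:-→d7:-→d8:-→d9:-→d10:-→d11:-→d12:-→d13:-→d14:-→d15:-→d16:H3→d17:-→d18:-→d19:-→d20:-→d21:-→d22:-→d23:-→d24:-→d25:-→d26:-→d27:H1 -> H1
  lookup 136.229.162.129: bits 100010001110010110100010100 walk d0:-→d1:-→d2:-→d3:-→d4:-→d5:-→d6:-→d7:-→d8:-→d9:-→d10:-→d11:-→d12:-→d13:-→d14:-→d15:-→d16:H3→d17:-→d18:-→d19:-→d20:-→d21:-→d22:-→d23:-→d24:-→d25:-→d26:-→d27:H1 -> H1
  add 136.229.162.128/27 -> H6 at depth 27
  lookup 136.229.0.0: bits 1000100011100101 walk d0:-→d1:-→d2:-→d3:-→d4:-→d5:-→d6:-→d7:-→d8:-→d9:-→d10:-→d11:-→d12:-→d13:-→d14:-→d15:-→d16:H3 -> H3
  lookup 136.229.162.130: bits 100010001110010110100010100 walk d0:-→d1:-→d2:-→d3:-→d4:-→d5:-→d6:-→d7:-→d8:-→d9:-→d10:-→d11:-→d12:-→d13:-→d14:-→d15:-→d16:H3→d17:-→d18:-→d19:-→d20:-→d21:-→d22:-→d23:-→d24:-→d25:-→d26:-→d27:H6 -> H6
  add 136.229.0.0/16 -> H0 at depth 16
  - 136.229.162.128/27 clear@27
  add 177.37.199.126/31 -> H4 at depth 31
  lookup 136.229.0.10: bits 1000100011100101 walk d0:-→d1:-→d2:-→d3:-→d4:-→d5:-→d6:-→d7:-→d8:-→d9:-→d10:-→d11:-→d12:-→d13:-→d14:-→d15:-→d16:H0 -> H0
  add 136.229.0.0/16 -> H1 at depth 16
  add 0.0.0.0/0 -> H0 at depth 0
  lookup 212.254.118.199: bits 1 walk d0:H0→d1:- -> H0
  - 0.0.0.0/0 clear@0
  lookup 177.37.199.126: bits 1011000100100101110001110111111 walk d0:-→d1:-→d2:-→d3:-→d4:-→d5:-→d6:-→d7:-→d8:-→d9:-→d10:-→d11:-→d12:-→d13:-→d14:-→d15:-→d16:-→d17:-→d18:-→d19:-→d20:-→d21:-→d22:-→d23:-→d24:-→d25:-→d26:-→d27:-→d28:-→d29:-→d30:-→d31:H4 -> H4
  add 136.229.0.0/16 -> H2 at depth 16
  add 136.229.162.0/24 -> H1 at depth 24
  add 177.37.199.0/24 -> H3 at depth 24
  lookup 136.229.162.86: bits 100010001110010110100010 walk d0:-→d1:-→d2:-→d3:-→d4:-→d5:-→d6:-→d7:-→d8:-→d9:-→d10:-→d11:-→d12:-→d13:-→d14:-→d15:-→d16:H2→d17:-→d18:-→d19:-→d20:-→d21:-→d22:-→d23:-→d24:H1 -> H1
  lookup 177.37.199.127: bits 1011000100100101110001110111111 walk d0:-→d1:-→d2:-→d3:-→d4:-→d5:-→d6:-→d7:-→d8:-→d9:-→d10:-→d11:-→d12:-→d13:-→d14:-→d15:-→d16:-→d17:-→d18:-→d19:-→d20:-→d21:-→d22:-→d23:-→d24:H3→d25:-→d26:-→d27:-→d28:-→d29:-→d30:-→d31:H4 -> H4
  add 177.37.199.112/28 -> H1 at depth 28
  lookup 58.70.207.73: bits ε walk d0:- -> no-route
  add 136.229.162.0/23 -> H4 at depth 23
  lookup 200.112.121.48: bits 1 walk d0:-→d1:- -> no-route
  add 128.0.0.0/1 -> H6 at depth 1
  lookup 177.37.199.126: bits 1011000100100101110001110111111 walk d0:-→d1:H6→d2:-→d3:-→d4:-→d5:-→d6:-→d7:-→d8:-→d9:-→d10:-→d11:-→d12:-→d13:-→d14:-→d15:-→d16:-→d17:-→d18:-→d19:-→d20:-→d21:-→d22:-→d23:-→d24:H3→d25:-→d26:-→d27:-→d28:H1→d29:-→d30:-→d31:H4 -> H4
  - 177.37.199.126/31 clear@31
  lookup 136.229.162.2: bits 100010001110010110100010 walk d0:-→d1:H6→d2:-→d3:-→d4:-→d5:-→d6:-→d7:-→d8:-→d9:-→d10:-→d11:-→d12:-→d13:-→d14:-→d15:-→d16:H2→d17:-→d18:-→d19:-→d20:-→d21:-→d22:-→d23:H4→d24:H1 -> H1
  add 177.37.199.127/32 -> H3 at depth 32
  lookup 136.229.162.0: bits 100010001110010110100010 walk d0:-→d1:H6→d2:-→d3:-→d4:-→d5:-→d6:-→d7:-→d8:-→d9:-→d10:-→d11:-→d12:-→d13:-→d14:-→d15:-→d16:H2→d17:-→d18:-→d19:-→d20:-→d21:-→d22:-→d23:H4→d24:H1 -> H1
  lookup 46.155.88.27: bits ε walk d0:- -> no-route
  lookup 16.164.169.21: bits ε walk d0:- -> no-route
  lookup 136.229.162.4: bits 100010001110010110100010 walk d0:-→d1:H6→d2:-→d3:-→d4:-→d5:-→d6:-→d7:-→d8:-→d9:-→d10:-→d11:-→d12:-→d13:-→d14:-→d15:-→d16:H2→d17:-→d18:-→d19:-→d20:-→d21:-→d22:-→d23:H4→d24:H1 -> H1
  lookup 177.37.199.112: bits 1011000100100101110001110111 walk d0:-→d1:H6→d2:-→d3:-→d4:-→d5:-→d6:-→d7:-→d8:-→d9:-→d10:-→d11:-→d12:-→d13:-→d14:-→d15:-→d16:-→d17:-→d18:-→d19:-→d20:-→d21:-→d22:-→d23:-→d24:H3→d25:-→d26:-→d27:-→d28:H1 -> H1
  lookup 136.229.3.218: bits 1000100011100101 walk d0:-→d1:H6→d2:-→d3:-→d4:-→d5:-→d6:-→d7:-→d8:-→d9:-→d10:-→d11:-→d12:-→d13:-→d14:-→d15:-→d16:H2 -> H2
  add 136.229.162.141/32 -> H1 at depth 32

== LOOKUPS ==
["H1","H1","H3","H6","H0","H0","H4","H1","H4","no-route","no-route","H4","H1","H1","no-route","no-route","H1","H1","H2"]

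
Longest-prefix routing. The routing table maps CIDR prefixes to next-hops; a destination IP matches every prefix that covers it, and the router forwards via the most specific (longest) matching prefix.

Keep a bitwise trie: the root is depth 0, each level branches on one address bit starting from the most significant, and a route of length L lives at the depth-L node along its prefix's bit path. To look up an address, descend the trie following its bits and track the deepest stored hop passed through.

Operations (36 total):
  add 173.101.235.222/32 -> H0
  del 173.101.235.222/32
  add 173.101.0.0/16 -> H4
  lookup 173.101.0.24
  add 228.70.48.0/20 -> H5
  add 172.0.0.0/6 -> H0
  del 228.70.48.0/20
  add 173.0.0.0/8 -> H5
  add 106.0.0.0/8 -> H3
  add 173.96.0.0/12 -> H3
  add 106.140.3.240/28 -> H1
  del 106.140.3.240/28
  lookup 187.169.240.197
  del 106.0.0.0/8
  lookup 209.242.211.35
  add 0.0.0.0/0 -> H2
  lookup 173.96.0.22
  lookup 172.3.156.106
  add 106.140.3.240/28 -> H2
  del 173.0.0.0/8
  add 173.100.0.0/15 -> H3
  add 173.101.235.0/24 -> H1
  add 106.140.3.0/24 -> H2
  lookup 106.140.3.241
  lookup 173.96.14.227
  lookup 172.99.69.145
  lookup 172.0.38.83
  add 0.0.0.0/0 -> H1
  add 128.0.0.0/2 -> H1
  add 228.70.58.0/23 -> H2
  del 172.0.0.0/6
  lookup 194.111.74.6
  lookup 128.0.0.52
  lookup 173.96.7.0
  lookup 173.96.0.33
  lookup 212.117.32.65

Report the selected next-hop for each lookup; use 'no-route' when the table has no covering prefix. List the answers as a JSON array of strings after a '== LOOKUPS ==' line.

Apply in order:
  add 173.101.235.222/32 -> H0 at depth 32
  - 173.101.235.222/32 clear@32
  add 173.101.0.0/16 -> H4 at depth 16
  ? 173.101.0.24  path d0:-→d1:-→d2:-→d3:-→d4:-→d5:-→d6:-→d7:-→d8:-→d9:-→d10:-→d11:-→d12:-→d13:-→d14:-→d15:-→d16:H4  best=H4
  add 228.70.48.0/20 -> H5 at depth 20
  add 172.0.0.0/6 -> H0 at depth 6
  - 228.70.48.0/20 clear@20
  add 173.0.0.0/8 -> H5 at depth 8
  add 106.0.0.0/8 -> H3 at depth 8
  add 173.96.0.0/12 -> H3 at depth 12
  add 106.140.3.240/28 -> H1 at depth 28
  - 106.140.3.240/28 clear@28
  ? 187.169.240.197  path d0:-→d1:-→d2:-→d3:-  best=no-route
  - 106.0.0.0/8 clear@8
  ? 209.242.211.35  path d0:-→d1:-→d2:-  best=no-route
  add 0.0.0.0/0 -> H2 at depth 0
  ? 173.96.0.22  path d0:H2→d1:-→d2:-→d3:-→d4:-→d5:-→d6:H0→d7:-→d8:H5→d9:-→d10:-→d11:-→d12:H3→d13:-  best=H3
  ? 172.3.156.106  path d0:H2→d1:-→d2:-→d3:-→d4:-→d5:-→d6:H0→d7:-  best=H0
  add 106.140.3.240/28 -> H2 at depth 28
  - 173.0.0.0/8 clear@8
  add 173.100.0.0/15 -> H3 at depth 15
  add 173.101.235.0/24 -> H1 at depth 24
  add 106.140.3.0/24 -> H2 at depth 24
  ? 106.140.3.241  path d0:H2→d1:-→d2:-→d3:-→d4:-→d5:-→d6:-→d7:-→d8:-→d9:-→d10:-→d11:-→d12:-→d13:-→d14:-→d15:-→d16:-→d17:-→d18:-→d19:-→d20:-→d21:-→d22:-→d23:-→d24:H2→d25:-→d26:-→d27:-→d28:H2  best=H2
  ? 173.96.14.227  path d0:H2→d1:-→d2:-→d3:-→d4:-→d5:-→d6:H0→d7:-→d8:-→d9:-→d10:-→d11:-→d12:H3→d13:-  best=H3
  ? 172.99.69.145  path d0:H2→d1:-→d2:-→d3:-→d4:-→d5:-→d6:H0→d7:-  best=H0
  ? 172.0.38.83  path d0:H2→d1:-→d2:-→d3:-→d4:-→d5:-→d6:H0→d7:-  best=H0
  add 0.0.0.0/0 -> H1 at depth 0
  add 128.0.0.0/2 -> H1 at depth 2
  add 228.70.58.0/23 -> H2 at depth 23
  - 172.0.0.0/6 clear@6
  ? 194.111.74.6  path d0:H1→d1:-→d2:-  best=H1
  ? 128.0.0.52  path d0:H1→d1:-→d2:H1  best=H1
  ? 173.96.7.0  path d0:H1→d1:-→d2:H1→d3:-→d4:-→d5:-→d6:-→d7:-→d8:-→d9:-→d10:-→d11:-→d12:H3→d13:-  best=H3
  ? 173.96.0.33  path d0:H1→d1:-→d2:H1→d3:-→d4:-→d5:-→d6:-→d7:-→d8:-→d9:-→d10:-→d11:-→d12:H3→d13:-  best=H3
  ? 212.117.32.65  path d0:H1→d1:-→d2:-  best=H1

== LOOKUPS ==
["H4","no-route","no-route","H3","H0","H2","H3","H0","H0","H1","H1","H3","H3","H1"]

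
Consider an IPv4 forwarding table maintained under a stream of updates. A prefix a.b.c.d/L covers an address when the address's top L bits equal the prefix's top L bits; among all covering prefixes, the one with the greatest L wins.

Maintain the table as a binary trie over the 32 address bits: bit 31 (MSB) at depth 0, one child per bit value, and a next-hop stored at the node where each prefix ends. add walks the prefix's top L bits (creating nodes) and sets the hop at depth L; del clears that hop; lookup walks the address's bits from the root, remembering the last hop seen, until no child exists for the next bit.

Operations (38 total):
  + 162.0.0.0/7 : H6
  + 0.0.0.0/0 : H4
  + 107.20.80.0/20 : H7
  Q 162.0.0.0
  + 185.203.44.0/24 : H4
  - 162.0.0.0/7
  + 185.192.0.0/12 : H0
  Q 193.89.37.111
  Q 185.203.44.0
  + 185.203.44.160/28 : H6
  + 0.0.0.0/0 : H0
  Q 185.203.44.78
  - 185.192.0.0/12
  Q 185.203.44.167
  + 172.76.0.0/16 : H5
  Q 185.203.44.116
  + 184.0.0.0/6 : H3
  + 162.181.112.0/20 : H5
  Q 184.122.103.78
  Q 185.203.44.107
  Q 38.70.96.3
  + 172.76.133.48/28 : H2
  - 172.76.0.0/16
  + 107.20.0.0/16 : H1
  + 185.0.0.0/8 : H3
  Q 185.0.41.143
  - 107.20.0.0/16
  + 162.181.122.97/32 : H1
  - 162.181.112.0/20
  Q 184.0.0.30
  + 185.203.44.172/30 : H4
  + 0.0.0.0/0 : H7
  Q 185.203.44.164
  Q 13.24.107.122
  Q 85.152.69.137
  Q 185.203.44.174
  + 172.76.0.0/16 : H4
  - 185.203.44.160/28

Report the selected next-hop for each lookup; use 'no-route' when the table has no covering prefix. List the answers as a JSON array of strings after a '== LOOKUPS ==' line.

Apply in order:
  + 162.0.0.0/7 (H6) depth=7
  + 0.0.0.0/0 (H4) depth=0
  + 107.20.80.0/20 (H7) depth=20
  ? 162.0.0.0  path d0:H4→d1:-→d2:-→d3:-→d4:-→d5:-→d6:-→d7:H6  best=H6
  + 185.203.44.0/24 (H4) depth=24
  del 162.0.0.0/7 (clear depth 7)
  + 185.192.0.0/12 (H0) depth=12
  ? 193.89.37.111  path d0:H4→d1:-  best=H4
  ? 185.203.44.0  path d0:H4→d1:-→d2:-→d3:-→d4:-→d5:-→d6:-→d7:-→d8:-→d9:-→d10:-→d11:-→d12:H0→d13:-→d14:-→d15:-→d16:-→d17:-→d18:-→d19:-→d20:-→d21:-→d22:-→d23:-→d24:H4  best=H4
  + 185.203.44.160/28 (H6) depth=28
  + 0.0.0.0/0 (H0) depth=0
  ? 185.203.44.78  path d0:H0→d1:-→d2:-→d3:-→d4:-→d5:-→d6:-→d7:-→d8:-→d9:-→d10:-→d11:-→d12:H0→d13:-→d14:-→d15:-→d16:-→d17:-→d18:-→d19:-→d20:-→d21:-→d22:-→d23:-→d24:H4  best=H4
  del 185.192.0.0/12 (clear depth 12)
  ? 185.203.44.167  path d0:H0→d1:-→d2:-→d3:-→d4:-→d5:-→d6:-→d7:-→d8:-→d9:-→d10:-→d11:-→d12:-→d13:-→d14:-→d15:-→d16:-→d17:-→d18:-→d19:-→d20:-→d21:-→d22:-→d23:-→d24:H4→d25:-→d26:-→d27:-→d28:H6  best=H6
  + 172.76.0.0/16 (H5) depth=16
  ? 185.203.44.116  path d0:H0→d1:-→d2:-→d3:-→d4:-→d5:-→d6:-→d7:-→d8:-→d9:-→d10:-→d11:-→d12:-→d13:-→d14:-→d15:-→d16:-→d17:-→d18:-→d19:-→d20:-→d21:-→d22:-→d23:-→d24:H4  best=H4
  + 184.0.0.0/6 (H3) depth=6
  + 162.181.112.0/20 (H5) depth=20
  ? 184.122.103.78  path d0:H0→d1:-→d2:-→d3:-→d4:-→d5:-→d6:H3→d7:-  best=H3
  ? 185.203.44.107  path d0:H0→d1:-→d2:-→d3:-→d4:-→d5:-→d6:H3→d7:-→d8:-→d9:-→d10:-→d11:-→d12:-→d13:-→d14:-→d15:-→d16:-→d17:-→d18:-→d19:-→d20:-→d21:-→d22:-→d23:-→d24:H4  best=H4
  ? 38.70.96.3  path d0:H0→d1:-  best=H0
  + 172.76.133.48/28 (H2) depth=28
  del 172.76.0.0/16 (clear depth 16)
  + 107.20.0.0/16 (H1) depth=16
  + 185.0.0.0/8 (H3) depth=8
  ? 185.0.41.143  path d0:H0→d1:-→d2:-→d3:-→d4:-→d5:-→d6:H3→d7:-→d8:H3  best=H3
  del 107.20.0.0/16 (clear depth 16)
  + 162.181.122.97/32 (H1) depth=32
  del 162.181.112.0/20 (clear depth 20)
  ? 184.0.0.30  path d0:H0→d1:-→d2:-→d3:-→d4:-→d5:-→d6:H3→d7:-  best=H3
  + 185.203.44.172/30 (H4) depth=30
  + 0.0.0.0/0 (H7) depth=0
  ? 185.203.44.164  path d0:H7→d1:-→d2:-→d3:-→d4:-→d5:-→d6:H3→d7:-→d8:H3→d9:-→d10:-→d11:-→d12:-→d13:-→d14:-→d15:-→d16:-→d17:-→d18:-→d19:-→d20:-→d21:-→d22:-→d23:-→d24:H4→d25:-→d26:-→d27:-→d28:H6  best=H6
  ? 13.24.107.122  path d0:H7→d1:-  best=H7
  ? 85.152.69.137  path d0:H7→d1:-→d2:-  best=H7
  ? 185.203.44.174  path d0:H7→d1:-→d2:-→d3:-→d4:-→d5:-→d6:H3→d7:-→d8:H3→d9:-→d10:-→d11:-→d12:-→d13:-→d14:-→d15:-→d16:-→d17:-→d18:-→d19:-→d20:-→d21:-→d22:-→d23:-→d24:H4→d25:-→d26:-→d27:-→d28:H6→d29:-→d30:H4  best=H4
  + 172.76.0.0/16 (H4) depth=16
  del 185.203.44.160/28 (clear depth 28)

== LOOKUPS ==
["H6","H4","H4","H4","H6","H4","H3","H4","H0","H3","H3","H6","H7","H7","H4"]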